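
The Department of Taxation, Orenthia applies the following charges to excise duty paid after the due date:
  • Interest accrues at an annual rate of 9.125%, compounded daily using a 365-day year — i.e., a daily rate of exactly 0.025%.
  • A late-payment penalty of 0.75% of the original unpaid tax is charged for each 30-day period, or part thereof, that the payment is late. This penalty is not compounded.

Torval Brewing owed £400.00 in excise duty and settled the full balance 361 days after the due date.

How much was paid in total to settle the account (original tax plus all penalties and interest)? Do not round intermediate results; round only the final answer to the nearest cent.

£476.77

Penalty periods: ⌈361/30⌉ = 13; penalty = 13 × 0.75% × £400.00 = £39.00
Interest: £400.00 × ((1 + 0.00025)^361 − 1) = £400.00 × 0.09443552… = £37.7742…
Total = £400.00 + £39.0000 + £37.7742… = £476.77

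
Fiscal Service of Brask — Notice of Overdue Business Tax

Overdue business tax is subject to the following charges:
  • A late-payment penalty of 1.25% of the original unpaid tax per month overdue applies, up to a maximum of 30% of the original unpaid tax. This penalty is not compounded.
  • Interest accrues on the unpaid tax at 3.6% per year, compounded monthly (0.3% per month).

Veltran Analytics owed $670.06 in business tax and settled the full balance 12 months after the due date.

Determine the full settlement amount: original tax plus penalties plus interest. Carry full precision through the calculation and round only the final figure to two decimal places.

Penalty: 12 × 1.25% × $670.06 = $100.51… (below the 30% cap of $201.02…)
Interest: $670.06 × ((1 + 0.003)^12 − 1) = $670.06 × 0.0366000… = $24.5242…
Total = $670.06 + $100.5090 + $24.5242… = $795.09

$795.09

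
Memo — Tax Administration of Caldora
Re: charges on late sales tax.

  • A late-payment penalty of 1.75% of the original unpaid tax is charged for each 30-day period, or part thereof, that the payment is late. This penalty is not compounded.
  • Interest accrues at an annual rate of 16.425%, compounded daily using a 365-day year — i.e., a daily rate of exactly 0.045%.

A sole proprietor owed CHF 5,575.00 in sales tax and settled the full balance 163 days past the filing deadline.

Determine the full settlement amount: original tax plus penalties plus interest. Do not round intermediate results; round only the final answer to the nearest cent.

CHF 6,584.57

Penalty periods: ⌈163/30⌉ = 6; penalty = 6 × 1.75% × CHF 5,575.00 = CHF 585.38…
Interest: CHF 5,575.00 × ((1 + 0.00045)^163 − 1) = CHF 5,575.00 × 0.07608935… = CHF 424.1981…
Total = CHF 5,575.00 + CHF 585.3750 + CHF 424.1981… = CHF 6,584.57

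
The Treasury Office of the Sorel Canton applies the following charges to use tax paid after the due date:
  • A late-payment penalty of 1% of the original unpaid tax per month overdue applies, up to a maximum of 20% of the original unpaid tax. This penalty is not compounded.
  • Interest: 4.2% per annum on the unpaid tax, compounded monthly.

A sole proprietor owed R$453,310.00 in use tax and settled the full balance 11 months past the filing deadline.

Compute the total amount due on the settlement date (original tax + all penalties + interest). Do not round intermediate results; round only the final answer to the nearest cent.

R$520,935.18

Penalty: 11 × 1% × R$453,310.00 = R$49,864.10 (below the 20% cap of R$90,662.00)
Interest (4.2%/yr ÷ 12 = 0.35%/month): R$453,310.00 × ((1 + 0.0035)^11 − 1) = R$17,761.0821…
Total = R$453,310.00 + R$49,864.1000 + R$17,761.0821… = R$520,935.18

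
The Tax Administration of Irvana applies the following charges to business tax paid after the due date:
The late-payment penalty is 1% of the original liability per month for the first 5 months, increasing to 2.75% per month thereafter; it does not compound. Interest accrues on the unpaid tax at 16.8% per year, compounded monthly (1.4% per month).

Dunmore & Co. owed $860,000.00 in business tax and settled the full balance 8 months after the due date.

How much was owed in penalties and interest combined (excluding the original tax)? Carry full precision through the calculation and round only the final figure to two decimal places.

Penalty, months 1–5: 5 × 1% × $860,000.00 = $43,000.00
Penalty, months 6–8: 3 × 2.75% × $860,000.00 = $70,950.00
Interest: $860,000.00 × ((1 + 0.014)^8 − 1) = $860,000.00 × 0.1176444… = $101,174.1698…
Penalties + interest = $113,950.0000 + $101,174.1698… = $215,124.17

$215,124.17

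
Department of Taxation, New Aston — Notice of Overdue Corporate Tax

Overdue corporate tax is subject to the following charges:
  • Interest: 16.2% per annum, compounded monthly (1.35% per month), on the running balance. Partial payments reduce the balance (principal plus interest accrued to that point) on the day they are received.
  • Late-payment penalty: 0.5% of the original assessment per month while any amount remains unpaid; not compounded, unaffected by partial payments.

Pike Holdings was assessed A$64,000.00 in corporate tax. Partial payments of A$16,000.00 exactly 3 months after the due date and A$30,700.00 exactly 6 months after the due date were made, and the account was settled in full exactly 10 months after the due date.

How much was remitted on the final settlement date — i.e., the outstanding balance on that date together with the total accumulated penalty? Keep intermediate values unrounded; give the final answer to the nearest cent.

Balance at month 3: A$64,000.0000 × (1 + 0.0135)^3 = A$66,627.1495…
After A$16,000.00 payment: A$66,627.1495… − A$16,000.00 = A$50,627.1495…
Balance at month 6: A$50,627.1495… × (1 + 0.0135)^3 = A$52,705.3540…
After A$30,700.00 payment: A$52,705.3540… − A$30,700.00 = A$22,005.3540…
Balance at month 10: A$22,005.3540… × (1 + 0.0135)^4 = A$23,217.9232…
Penalty: 10 × 0.5% × A$64,000.00 = A$3,200.00
Final settlement = outstanding balance + penalty = A$23,217.9232… + A$3,200.00 = A$26,417.92

A$26,417.92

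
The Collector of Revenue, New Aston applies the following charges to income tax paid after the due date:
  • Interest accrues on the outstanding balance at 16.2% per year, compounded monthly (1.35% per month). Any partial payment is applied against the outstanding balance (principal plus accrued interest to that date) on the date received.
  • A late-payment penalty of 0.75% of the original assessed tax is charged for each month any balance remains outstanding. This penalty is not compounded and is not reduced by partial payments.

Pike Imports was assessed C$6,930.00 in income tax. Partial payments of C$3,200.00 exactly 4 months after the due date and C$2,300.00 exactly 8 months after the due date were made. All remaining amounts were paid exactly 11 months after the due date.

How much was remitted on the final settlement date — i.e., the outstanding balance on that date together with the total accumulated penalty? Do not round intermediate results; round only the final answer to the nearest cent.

Balance at month 4: C$6,930.0000 × (1 + 0.0135)^4 = C$7,311.8664…
After C$3,200.00 payment: C$7,311.8664… − C$3,200.00 = C$4,111.8664…
Balance at month 8: C$4,111.8664… × (1 + 0.0135)^4 = C$4,338.4441…
After C$2,300.00 payment: C$4,338.4441… − C$2,300.00 = C$2,038.4441…
Balance at month 11: C$2,038.4441… × (1 + 0.0135)^3 = C$2,122.1206…
Penalty: 11 × 0.75% × C$6,930.00 = C$571.73…
Final settlement = outstanding balance + penalty = C$2,122.1206… + C$571.73… = C$2,693.85

C$2,693.85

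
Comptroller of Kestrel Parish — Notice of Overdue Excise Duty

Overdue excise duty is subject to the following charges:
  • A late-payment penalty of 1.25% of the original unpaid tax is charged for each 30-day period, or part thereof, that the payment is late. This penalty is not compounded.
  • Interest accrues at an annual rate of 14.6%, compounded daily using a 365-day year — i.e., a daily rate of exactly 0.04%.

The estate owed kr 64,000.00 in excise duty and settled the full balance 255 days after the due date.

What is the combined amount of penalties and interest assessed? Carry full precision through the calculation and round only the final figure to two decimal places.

kr 14,071.10

Penalty periods: ⌈255/30⌉ = 9; penalty = 9 × 1.25% × kr 64,000.00 = kr 7,200.00
Interest: kr 64,000.00 × ((1 + 0.0004)^255 − 1) = kr 64,000.00 × 0.10736089… = kr 6,871.0968…
Penalties + interest = kr 7,200.0000 + kr 6,871.0968… = kr 14,071.10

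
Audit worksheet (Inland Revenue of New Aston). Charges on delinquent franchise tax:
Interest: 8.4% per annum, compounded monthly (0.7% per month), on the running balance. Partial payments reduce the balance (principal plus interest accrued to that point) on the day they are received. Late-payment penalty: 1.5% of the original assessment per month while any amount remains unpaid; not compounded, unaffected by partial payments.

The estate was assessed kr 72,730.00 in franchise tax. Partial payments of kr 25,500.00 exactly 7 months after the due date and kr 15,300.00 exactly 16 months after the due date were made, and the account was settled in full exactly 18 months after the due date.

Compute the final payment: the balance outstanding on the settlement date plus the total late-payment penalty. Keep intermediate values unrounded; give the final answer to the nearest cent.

Balance at month 7: kr 72,730.0000 × (1 + 0.007)^7 = kr 76,369.4884…
After kr 25,500.00 payment: kr 76,369.4884… − kr 25,500.00 = kr 50,869.4884…
Balance at month 16: kr 50,869.4884… × (1 + 0.007)^9 = kr 54,165.4811…
After kr 15,300.00 payment: kr 54,165.4811… − kr 15,300.00 = kr 38,865.4811…
Balance at month 18: kr 38,865.4811… × (1 + 0.007)^2 = kr 39,411.5023…
Penalty: 18 × 1.5% × kr 72,730.00 = kr 19,637.10
Final settlement = outstanding balance + penalty = kr 39,411.5023… + kr 19,637.10 = kr 59,048.60

kr 59,048.60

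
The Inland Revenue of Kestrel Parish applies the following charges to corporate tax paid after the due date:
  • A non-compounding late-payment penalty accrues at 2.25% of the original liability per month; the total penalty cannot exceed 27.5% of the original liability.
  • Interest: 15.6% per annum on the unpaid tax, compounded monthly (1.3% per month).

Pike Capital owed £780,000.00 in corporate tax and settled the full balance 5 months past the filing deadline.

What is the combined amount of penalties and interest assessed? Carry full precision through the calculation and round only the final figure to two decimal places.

Penalty: 5 × 2.25% × £780,000.00 = £87,750.00 (below the 27.5% cap of £214,500.00)
Interest: £780,000.00 × ((1 + 0.013)^5 − 1) = £780,000.00 × 0.0667121… = £52,035.4483…
Penalties + interest = £87,750.0000 + £52,035.4483… = £139,785.45

£139,785.45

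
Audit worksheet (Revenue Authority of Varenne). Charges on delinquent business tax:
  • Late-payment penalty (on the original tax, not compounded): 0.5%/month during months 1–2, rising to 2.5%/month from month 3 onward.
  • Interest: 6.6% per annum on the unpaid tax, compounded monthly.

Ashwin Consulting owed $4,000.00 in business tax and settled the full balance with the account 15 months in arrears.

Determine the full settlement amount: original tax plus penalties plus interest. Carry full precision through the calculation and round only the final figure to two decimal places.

$5,683.01

Penalty, months 1–2: 2 × 0.5% × $4,000.00 = $40.00
Penalty, months 3–15: 13 × 2.5% × $4,000.00 = $1,300.00
Interest (6.6%/yr ÷ 12 = 0.55%/month): $4,000.00 × ((1 + 0.0055)^15 − 1) = $343.0129…
Total = $4,000.00 + $1,340.0000 + $343.0129… = $5,683.01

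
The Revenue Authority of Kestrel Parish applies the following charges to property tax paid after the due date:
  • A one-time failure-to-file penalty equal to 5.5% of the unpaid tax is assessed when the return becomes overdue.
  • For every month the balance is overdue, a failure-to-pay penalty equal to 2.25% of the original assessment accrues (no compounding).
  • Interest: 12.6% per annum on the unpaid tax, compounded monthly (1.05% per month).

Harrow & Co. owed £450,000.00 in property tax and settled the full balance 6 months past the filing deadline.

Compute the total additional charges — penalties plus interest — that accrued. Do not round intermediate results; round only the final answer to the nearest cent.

Failure-to-file penalty: 5.5% × £450,000.00 = £24,750.00
Failure-to-pay penalty = 2.25% × £450,000.00 × 6 mo = £60,750.00
Interest: £450,000.00 × ((1 + 0.0105)^6 − 1) = £450,000.00 × 0.0646771… = £29,104.6885…
Penalties + interest = £85,500.0000 + £29,104.6885… = £114,604.69

£114,604.69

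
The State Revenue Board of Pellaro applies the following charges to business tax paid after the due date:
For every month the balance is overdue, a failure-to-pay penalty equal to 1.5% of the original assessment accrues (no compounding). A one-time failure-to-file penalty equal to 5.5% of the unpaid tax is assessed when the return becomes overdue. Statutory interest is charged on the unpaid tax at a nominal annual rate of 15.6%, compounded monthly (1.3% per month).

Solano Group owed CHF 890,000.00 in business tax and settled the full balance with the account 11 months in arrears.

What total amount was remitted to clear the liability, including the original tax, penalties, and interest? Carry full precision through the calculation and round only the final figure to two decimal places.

Failure-to-file penalty: 5.5% × CHF 890,000.00 = CHF 48,950.00
Failure-to-pay penalty = 1.5% × CHF 890,000.00 × 11 mo = CHF 146,850.00
Interest: CHF 890,000.00 × ((1 + 0.013)^11 − 1) = CHF 890,000.00 × 0.1526671… = CHF 135,873.7225…
Total = CHF 890,000.00 + CHF 195,800.0000 + CHF 135,873.7225… = CHF 1,221,673.72

CHF 1,221,673.72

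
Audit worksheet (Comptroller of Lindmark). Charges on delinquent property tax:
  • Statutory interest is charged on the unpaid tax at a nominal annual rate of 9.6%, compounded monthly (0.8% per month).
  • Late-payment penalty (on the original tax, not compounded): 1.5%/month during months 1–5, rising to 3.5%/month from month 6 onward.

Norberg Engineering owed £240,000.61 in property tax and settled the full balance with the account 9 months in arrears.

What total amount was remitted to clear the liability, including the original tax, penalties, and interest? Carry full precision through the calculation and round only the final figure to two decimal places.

Penalty, months 1–5: 5 × 1.5% × £240,000.61 = £18,000.05…
Penalty, months 6–9: 4 × 3.5% × £240,000.61 = £33,600.09…
Interest: £240,000.61 × ((1 + 0.008)^9 − 1) = £240,000.61 × 0.0743475… = £17,843.4521…
Total = £240,000.61 + £51,600.1312… + £17,843.4521… = £309,444.19

£309,444.19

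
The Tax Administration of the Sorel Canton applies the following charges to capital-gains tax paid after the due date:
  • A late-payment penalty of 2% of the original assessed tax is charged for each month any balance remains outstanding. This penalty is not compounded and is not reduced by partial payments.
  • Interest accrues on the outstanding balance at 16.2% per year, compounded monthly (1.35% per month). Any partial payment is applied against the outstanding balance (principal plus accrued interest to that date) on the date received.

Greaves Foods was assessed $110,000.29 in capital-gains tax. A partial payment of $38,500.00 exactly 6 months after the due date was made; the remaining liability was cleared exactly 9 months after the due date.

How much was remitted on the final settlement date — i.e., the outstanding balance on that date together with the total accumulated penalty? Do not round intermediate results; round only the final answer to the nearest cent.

$103,829.90

Balance at month 6: $110,000.2900 × (1 + 0.0135)^6 = $119,216.4947…
After $38,500.00 payment: $119,216.4947… − $38,500.00 = $80,716.4947…
Balance at month 9: $80,716.4947… × (1 + 0.0135)^3 = $84,029.8431…
Penalty: 9 × 2% × $110,000.29 = $19,800.05…
Final settlement = outstanding balance + penalty = $84,029.8431… + $19,800.05… = $103,829.90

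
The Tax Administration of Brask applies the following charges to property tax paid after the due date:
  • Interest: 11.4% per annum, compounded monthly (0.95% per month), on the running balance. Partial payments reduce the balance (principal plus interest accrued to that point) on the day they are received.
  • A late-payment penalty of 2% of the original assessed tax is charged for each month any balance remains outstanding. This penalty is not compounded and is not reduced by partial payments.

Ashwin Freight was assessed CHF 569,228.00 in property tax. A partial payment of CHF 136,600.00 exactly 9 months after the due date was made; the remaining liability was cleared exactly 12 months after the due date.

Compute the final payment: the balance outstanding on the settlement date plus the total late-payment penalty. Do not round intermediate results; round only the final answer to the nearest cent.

Balance at month 9: CHF 569,228.0000 × (1 + 0.0095)^9 = CHF 619,788.0011…
After CHF 136,600.00 payment: CHF 619,788.0011… − CHF 136,600.00 = CHF 483,188.0011…
Balance at month 12: CHF 483,188.0011… × (1 + 0.0095)^3 = CHF 497,090.0965…
Penalty: 12 × 2% × CHF 569,228.00 = CHF 136,614.72
Final settlement = outstanding balance + penalty = CHF 497,090.0965… + CHF 136,614.72 = CHF 633,704.82

CHF 633,704.82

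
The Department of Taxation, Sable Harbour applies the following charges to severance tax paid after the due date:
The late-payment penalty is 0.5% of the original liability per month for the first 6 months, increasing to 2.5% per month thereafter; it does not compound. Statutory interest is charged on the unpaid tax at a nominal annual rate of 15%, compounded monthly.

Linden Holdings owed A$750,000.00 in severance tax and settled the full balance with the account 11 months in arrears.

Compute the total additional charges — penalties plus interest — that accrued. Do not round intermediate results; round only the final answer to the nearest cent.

Penalty, months 1–6: 6 × 0.5% × A$750,000.00 = A$22,500.00
Penalty, months 7–11: 5 × 2.5% × A$750,000.00 = A$93,750.00
Interest (15%/yr ÷ 12 = 1.25%/month): A$750,000.00 × ((1 + 0.0125)^11 − 1) = A$109,818.1613…
Penalties + interest = A$116,250.0000 + A$109,818.1613… = A$226,068.16

A$226,068.16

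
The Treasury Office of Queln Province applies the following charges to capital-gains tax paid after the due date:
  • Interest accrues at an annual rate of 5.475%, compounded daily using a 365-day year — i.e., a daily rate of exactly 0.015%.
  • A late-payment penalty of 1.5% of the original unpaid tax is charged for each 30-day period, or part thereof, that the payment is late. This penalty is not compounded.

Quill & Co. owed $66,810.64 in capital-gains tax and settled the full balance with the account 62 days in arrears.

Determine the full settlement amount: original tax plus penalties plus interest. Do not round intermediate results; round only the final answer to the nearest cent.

Penalty periods: ⌈62/30⌉ = 3; penalty = 3 × 1.5% × $66,810.64 = $3,006.48…
Interest: $66,810.64 × ((1 + 0.00015)^62 − 1) = $66,810.64 × 0.00934268… = $624.1901…
Total = $66,810.64 + $3,006.4788 + $624.1901… = $70,441.31

$70,441.31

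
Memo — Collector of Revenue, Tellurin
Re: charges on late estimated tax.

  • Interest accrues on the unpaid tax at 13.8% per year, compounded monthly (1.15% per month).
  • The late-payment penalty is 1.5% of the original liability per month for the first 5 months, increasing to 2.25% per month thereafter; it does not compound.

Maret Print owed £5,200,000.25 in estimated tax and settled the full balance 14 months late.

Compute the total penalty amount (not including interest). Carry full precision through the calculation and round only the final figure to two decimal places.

Penalty, months 1–5: 5 × 1.5% × £5,200,000.25 = £390,000.02…
Penalty, months 6–14: 9 × 2.25% × £5,200,000.25 = £1,053,000.05…
Total penalty = £390,000.02… + £1,053,000.05… = £1,443,000.07

£1,443,000.07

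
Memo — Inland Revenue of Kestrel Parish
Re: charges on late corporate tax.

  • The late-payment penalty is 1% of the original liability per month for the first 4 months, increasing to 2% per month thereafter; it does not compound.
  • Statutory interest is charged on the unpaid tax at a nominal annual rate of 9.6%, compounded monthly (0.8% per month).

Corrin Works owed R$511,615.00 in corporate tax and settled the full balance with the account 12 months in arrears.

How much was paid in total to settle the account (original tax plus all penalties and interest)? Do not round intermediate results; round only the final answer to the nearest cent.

R$665,272.78

Penalty, months 1–4: 4 × 1% × R$511,615.00 = R$20,464.60
Penalty, months 5–12: 8 × 2% × R$511,615.00 = R$81,858.40
Interest: R$511,615.00 × ((1 + 0.008)^12 − 1) = R$511,615.00 × 0.1003387… = R$51,334.7808…
Total = R$511,615.00 + R$102,323.0000 + R$51,334.7808… = R$665,272.78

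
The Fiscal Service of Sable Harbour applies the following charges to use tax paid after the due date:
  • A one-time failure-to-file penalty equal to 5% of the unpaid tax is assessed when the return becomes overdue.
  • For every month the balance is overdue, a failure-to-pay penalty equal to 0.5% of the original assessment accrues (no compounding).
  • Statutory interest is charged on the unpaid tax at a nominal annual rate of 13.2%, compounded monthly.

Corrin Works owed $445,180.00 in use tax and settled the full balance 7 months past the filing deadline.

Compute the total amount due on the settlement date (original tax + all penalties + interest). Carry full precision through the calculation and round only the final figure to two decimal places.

Failure-to-file penalty: 5% × $445,180.00 = $22,259.00
Failure-to-pay penalty: 7 × 0.5% × $445,180.00 = $15,581.30
Interest (13.2%/yr ÷ 12 = 1.1%/month): $445,180.00 × ((1 + 0.011)^7 − 1) = $35,431.0307…
Total = $445,180.00 + $37,840.3000 + $35,431.0307… = $518,451.33

$518,451.33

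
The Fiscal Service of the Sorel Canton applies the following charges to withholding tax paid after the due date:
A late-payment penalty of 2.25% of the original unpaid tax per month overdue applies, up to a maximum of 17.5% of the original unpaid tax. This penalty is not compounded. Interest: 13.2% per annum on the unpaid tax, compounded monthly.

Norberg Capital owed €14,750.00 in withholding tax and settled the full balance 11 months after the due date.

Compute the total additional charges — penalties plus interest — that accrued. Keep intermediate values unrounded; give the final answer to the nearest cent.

€4,467.47

Penalty (uncapped): 11 × 2.25% × €14,750.00 = €3,650.63…; cap = 17.5% × €14,750.00 = €2,581.25 → penalty = €2,581.25
Interest (13.2%/yr ÷ 12 = 1.1%/month): €14,750.00 × ((1 + 0.011)^11 − 1) = €1,886.2229…
Penalties + interest = €2,581.2500 + €1,886.2229… = €4,467.47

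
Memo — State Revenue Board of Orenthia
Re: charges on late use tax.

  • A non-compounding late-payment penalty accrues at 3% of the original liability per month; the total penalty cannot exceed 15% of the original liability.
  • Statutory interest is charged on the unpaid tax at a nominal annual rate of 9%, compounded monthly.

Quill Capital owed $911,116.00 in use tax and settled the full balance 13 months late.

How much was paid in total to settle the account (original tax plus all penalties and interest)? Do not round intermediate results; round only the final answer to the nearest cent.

$1,140,726.75

Penalty (uncapped): 13 × 3% × $911,116.00 = $355,335.24; cap = 15% × $911,116.00 = $136,667.40 → penalty = $136,667.40
Interest (9%/yr ÷ 12 = 0.75%/month): $911,116.00 × ((1 + 0.0075)^13 − 1) = $92,943.3526…
Total = $911,116.00 + $136,667.4000 + $92,943.3526… = $1,140,726.75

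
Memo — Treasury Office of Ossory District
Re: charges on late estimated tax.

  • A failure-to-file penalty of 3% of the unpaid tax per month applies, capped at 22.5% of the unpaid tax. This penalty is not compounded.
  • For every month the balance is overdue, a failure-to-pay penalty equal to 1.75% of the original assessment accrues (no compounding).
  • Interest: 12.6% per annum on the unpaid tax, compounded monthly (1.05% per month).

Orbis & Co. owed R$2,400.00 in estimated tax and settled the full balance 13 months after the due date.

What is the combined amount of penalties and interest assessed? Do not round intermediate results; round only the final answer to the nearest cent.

R$1,435.05

Failure-to-file: 13 × 3% × R$2,400.00 = R$936.00, capped at 22.5% × R$2,400.00 = R$540.00
Failure-to-pay penalty = 1.75% × R$2,400.00 × 13 mo = R$546.00
Interest: R$2,400.00 × ((1 + 0.0105)^13 − 1) = R$2,400.00 × 0.1454394… = R$349.0547…
Penalties + interest = R$1,086.0000 + R$349.0547… = R$1,435.05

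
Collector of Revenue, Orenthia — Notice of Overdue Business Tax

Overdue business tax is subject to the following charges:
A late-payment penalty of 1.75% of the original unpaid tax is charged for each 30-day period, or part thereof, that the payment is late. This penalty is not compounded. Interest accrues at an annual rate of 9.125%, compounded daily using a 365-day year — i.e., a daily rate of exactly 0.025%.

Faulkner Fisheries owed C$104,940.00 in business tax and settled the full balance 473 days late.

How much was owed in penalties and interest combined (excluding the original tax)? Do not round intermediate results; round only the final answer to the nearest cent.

C$42,554.10

Penalty periods: ⌈473/30⌉ = 16; penalty = 16 × 1.75% × C$104,940.00 = C$29,383.20
Interest: C$104,940.00 × ((1 + 0.00025)^473 − 1) = C$104,940.00 × 0.12550882… = C$13,170.8960…
Penalties + interest = C$29,383.2000 + C$13,170.8960… = C$42,554.10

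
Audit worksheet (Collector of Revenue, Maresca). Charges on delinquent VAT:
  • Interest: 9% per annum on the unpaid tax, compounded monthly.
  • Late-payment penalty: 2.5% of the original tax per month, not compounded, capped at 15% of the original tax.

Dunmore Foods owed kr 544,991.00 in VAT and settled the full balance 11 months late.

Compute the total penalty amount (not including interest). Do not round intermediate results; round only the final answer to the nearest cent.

Penalty (uncapped): 11 × 2.5% × kr 544,991.00 = kr 149,872.53…; cap = 15% × kr 544,991.00 = kr 81,748.65 → penalty = kr 81,748.65

kr 81,748.65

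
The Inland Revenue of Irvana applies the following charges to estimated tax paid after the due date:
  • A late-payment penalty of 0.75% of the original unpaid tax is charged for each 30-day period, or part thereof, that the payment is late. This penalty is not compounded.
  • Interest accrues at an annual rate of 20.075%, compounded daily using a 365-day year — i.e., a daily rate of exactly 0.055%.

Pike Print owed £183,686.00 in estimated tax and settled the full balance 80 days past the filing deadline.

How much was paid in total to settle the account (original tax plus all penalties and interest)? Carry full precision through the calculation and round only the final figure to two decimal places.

Penalty periods: ⌈80/30⌉ = 3; penalty = 3 × 0.75% × £183,686.00 = £4,132.94…
Interest: £183,686.00 × ((1 + 0.00055)^80 − 1) = £183,686.00 × 0.04496972… = £8,260.3071…
Total = £183,686.00 + £4,132.9350 + £8,260.3071… = £196,079.24

£196,079.24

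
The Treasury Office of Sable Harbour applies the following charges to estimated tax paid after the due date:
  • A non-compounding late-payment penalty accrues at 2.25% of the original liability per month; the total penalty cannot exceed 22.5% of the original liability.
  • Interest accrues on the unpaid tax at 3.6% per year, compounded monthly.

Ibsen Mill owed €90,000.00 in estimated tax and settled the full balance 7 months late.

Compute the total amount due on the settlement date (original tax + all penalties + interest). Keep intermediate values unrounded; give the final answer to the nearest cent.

Penalty: 7 × 2.25% × €90,000.00 = €14,175.00 (below the 22.5% cap of €20,250.00)
Interest (3.6%/yr ÷ 12 = 0.3%/month): €90,000.00 × ((1 + 0.003)^7 − 1) = €1,907.0953…
Total = €90,000.00 + €14,175.0000 + €1,907.0953… = €106,082.10

€106,082.10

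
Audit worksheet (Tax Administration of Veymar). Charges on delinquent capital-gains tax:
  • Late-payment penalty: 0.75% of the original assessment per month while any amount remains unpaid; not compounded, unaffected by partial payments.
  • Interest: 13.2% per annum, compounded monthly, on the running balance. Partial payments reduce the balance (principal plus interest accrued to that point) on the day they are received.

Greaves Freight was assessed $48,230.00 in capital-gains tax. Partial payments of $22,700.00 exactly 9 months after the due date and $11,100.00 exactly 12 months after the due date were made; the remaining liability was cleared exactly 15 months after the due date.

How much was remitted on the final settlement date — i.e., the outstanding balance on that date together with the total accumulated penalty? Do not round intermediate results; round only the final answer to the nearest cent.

Monthly rate = 13.2% ÷ 12 = 1.1%
Balance at month 9: $48,230.0000 × (1 + 0.011)^9 = $53,220.3421…
After $22,700.00 payment: $53,220.3421… − $22,700.00 = $30,520.3421…
Balance at month 12: $30,520.3421… × (1 + 0.011)^3 = $31,538.6329…
After $11,100.00 payment: $31,538.6329… − $11,100.00 = $20,438.6329…
Balance at month 15: $20,438.6329… × (1 + 0.011)^3 = $21,120.5543…
Penalty: 15 × 0.75% × $48,230.00 = $5,425.88…
Final settlement = outstanding balance + penalty = $21,120.5543… + $5,425.88… = $26,546.43

$26,546.43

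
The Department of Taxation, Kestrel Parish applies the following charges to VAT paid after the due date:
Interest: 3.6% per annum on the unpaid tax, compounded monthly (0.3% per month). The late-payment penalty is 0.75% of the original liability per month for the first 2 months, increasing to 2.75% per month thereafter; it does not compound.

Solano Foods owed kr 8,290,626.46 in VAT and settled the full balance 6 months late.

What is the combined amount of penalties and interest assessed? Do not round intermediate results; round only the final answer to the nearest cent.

kr 1,186,683.31

Penalty, months 1–2: 2 × 0.75% × kr 8,290,626.46 = kr 124,359.40…
Penalty, months 3–6: 4 × 2.75% × kr 8,290,626.46 = kr 911,968.91…
Interest: kr 8,290,626.46 × ((1 + 0.003)^6 − 1) = kr 8,290,626.46 × 0.0181355… = kr 150,354.9979…
Penalties + interest = kr 1,036,328.3075 + kr 150,354.9979… = kr 1,186,683.31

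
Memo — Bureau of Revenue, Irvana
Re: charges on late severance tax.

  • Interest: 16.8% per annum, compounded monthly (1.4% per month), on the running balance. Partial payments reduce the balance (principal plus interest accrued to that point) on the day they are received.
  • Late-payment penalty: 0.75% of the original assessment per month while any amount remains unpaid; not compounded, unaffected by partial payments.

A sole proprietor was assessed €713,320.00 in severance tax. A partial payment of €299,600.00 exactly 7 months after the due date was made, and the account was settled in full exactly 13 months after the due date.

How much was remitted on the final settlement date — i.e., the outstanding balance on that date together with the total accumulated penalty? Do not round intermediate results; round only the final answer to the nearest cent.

€598,514.23

Balance at month 7: €713,320.0000 × (1 + 0.014)^7 = €786,230.8596…
After €299,600.00 payment: €786,230.8596… − €299,600.00 = €486,630.8596…
Balance at month 13: €486,630.8596… × (1 + 0.014)^6 = €528,965.5348…
Penalty: 13 × 0.75% × €713,320.00 = €69,548.70
Final settlement = outstanding balance + penalty = €528,965.5348… + €69,548.70 = €598,514.23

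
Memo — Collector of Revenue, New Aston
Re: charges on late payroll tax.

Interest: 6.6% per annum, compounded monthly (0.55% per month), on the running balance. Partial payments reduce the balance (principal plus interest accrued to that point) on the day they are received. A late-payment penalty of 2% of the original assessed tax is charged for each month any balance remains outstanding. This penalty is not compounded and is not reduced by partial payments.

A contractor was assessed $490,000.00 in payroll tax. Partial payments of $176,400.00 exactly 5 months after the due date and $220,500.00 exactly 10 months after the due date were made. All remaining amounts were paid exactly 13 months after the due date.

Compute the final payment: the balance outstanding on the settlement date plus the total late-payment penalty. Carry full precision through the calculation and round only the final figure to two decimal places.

$245,143.83

Balance at month 5: $490,000.0000 × (1 + 0.0055)^5 = $503,624.0425…
After $176,400.00 payment: $503,624.0425… − $176,400.00 = $327,224.0425…
Balance at month 10: $327,224.0425… × (1 + 0.0055)^5 = $336,322.2348…
After $220,500.00 payment: $336,322.2348… − $220,500.00 = $115,822.2348…
Balance at month 13: $115,822.2348… × (1 + 0.0055)^3 = $117,743.8319…
Penalty: 13 × 2% × $490,000.00 = $127,400.00
Final settlement = outstanding balance + penalty = $117,743.8319… + $127,400.00 = $245,143.83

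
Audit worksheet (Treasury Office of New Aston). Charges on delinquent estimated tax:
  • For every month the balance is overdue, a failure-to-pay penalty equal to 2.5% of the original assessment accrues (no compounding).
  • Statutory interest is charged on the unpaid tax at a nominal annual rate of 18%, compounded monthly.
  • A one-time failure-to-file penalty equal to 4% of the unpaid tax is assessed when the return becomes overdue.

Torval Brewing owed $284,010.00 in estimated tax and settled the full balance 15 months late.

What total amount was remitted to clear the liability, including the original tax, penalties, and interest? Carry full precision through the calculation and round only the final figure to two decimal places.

$472,942.56

Failure-to-file penalty: 4% × $284,010.00 = $11,360.40
Failure-to-pay penalty: 15 × 2.5% × $284,010.00 = $106,503.75
Interest (18%/yr ÷ 12 = 1.5%/month): $284,010.00 × ((1 + 0.015)^15 − 1) = $71,068.4093…
Total = $284,010.00 + $117,864.1500 + $71,068.4093… = $472,942.56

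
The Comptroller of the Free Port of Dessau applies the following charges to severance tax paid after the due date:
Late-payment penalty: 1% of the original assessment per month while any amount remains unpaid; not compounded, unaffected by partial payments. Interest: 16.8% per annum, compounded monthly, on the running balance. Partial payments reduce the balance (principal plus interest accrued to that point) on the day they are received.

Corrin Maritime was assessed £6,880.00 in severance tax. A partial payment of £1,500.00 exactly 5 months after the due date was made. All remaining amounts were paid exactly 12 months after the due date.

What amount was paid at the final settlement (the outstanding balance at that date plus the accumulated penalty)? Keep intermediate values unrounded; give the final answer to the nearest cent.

Monthly rate = 16.8% ÷ 12 = 1.4%
Balance at month 5: £6,880.0000 × (1 + 0.014)^5 = £7,375.2749…
After £1,500.00 payment: £7,375.2749… − £1,500.00 = £5,875.2749…
Balance at month 12: £5,875.2749… × (1 + 0.014)^7 = £6,475.8067…
Penalty: 12 × 1% × £6,880.00 = £825.60
Final settlement = outstanding balance + penalty = £6,475.8067… + £825.60 = £7,301.41

£7,301.41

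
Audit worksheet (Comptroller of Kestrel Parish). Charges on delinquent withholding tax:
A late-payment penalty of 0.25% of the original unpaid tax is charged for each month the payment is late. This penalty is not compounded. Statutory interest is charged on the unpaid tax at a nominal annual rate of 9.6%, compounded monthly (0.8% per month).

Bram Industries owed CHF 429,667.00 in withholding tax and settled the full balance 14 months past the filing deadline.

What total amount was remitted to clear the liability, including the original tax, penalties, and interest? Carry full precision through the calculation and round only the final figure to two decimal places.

CHF 495,412.30

Late-payment penalty = 0.25% × CHF 429,667.00 × 14 mo = CHF 15,038.35…
Interest: CHF 429,667.00 × ((1 + 0.008)^14 − 1) = CHF 429,667.00 × 0.1180145… = CHF 50,706.9510…
Total = CHF 429,667.00 + CHF 15,038.3450 + CHF 50,706.9510… = CHF 495,412.30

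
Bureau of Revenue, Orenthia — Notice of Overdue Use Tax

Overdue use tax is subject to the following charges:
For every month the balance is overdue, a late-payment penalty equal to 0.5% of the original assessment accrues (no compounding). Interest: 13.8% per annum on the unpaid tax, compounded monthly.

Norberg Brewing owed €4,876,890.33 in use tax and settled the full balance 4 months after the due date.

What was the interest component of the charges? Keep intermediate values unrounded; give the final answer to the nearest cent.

€228,236.52

Interest (13.8%/yr ÷ 12 = 1.15%/month): €4,876,890.33 × ((1 + 0.0115)^4 − 1) = €228,236.5215…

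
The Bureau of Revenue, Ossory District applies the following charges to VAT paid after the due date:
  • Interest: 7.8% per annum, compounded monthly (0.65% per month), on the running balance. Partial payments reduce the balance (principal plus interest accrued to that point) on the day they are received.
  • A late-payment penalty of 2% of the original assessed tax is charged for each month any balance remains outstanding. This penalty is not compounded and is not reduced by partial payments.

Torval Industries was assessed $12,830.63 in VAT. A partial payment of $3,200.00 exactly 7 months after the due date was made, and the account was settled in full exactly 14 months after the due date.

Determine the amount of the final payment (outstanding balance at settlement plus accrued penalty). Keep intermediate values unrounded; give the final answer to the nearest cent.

Balance at month 7: $12,830.6300 × (1 + 0.0065)^7 = $13,425.9318…
After $3,200.00 payment: $13,425.9318… − $3,200.00 = $10,225.9318…
Balance at month 14: $10,225.9318… × (1 + 0.0065)^7 = $10,700.3836…
Penalty: 14 × 2% × $12,830.63 = $3,592.58…
Final settlement = outstanding balance + penalty = $10,700.3836… + $3,592.58… = $14,292.96

$14,292.96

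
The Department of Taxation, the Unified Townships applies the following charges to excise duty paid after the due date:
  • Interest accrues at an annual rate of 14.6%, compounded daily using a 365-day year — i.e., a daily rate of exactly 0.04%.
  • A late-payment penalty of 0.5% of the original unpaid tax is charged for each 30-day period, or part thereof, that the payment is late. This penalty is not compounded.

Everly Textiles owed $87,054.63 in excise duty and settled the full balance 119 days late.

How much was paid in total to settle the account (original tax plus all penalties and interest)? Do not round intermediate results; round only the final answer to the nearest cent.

$93,038.86

Penalty periods: ⌈119/30⌉ = 4; penalty = 4 × 0.5% × $87,054.63 = $1,741.09…
Interest: $87,054.63 × ((1 + 0.0004)^119 − 1) = $87,054.63 × 0.04874109… = $4,243.1375…
Total = $87,054.63 + $1,741.0926 + $4,243.1375… = $93,038.86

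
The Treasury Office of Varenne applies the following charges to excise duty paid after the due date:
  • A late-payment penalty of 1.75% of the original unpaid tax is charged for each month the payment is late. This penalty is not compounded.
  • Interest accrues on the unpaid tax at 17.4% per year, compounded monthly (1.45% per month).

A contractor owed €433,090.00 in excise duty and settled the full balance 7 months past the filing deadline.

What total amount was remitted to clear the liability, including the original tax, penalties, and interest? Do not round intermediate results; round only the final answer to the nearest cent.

Late-payment penalty: 7 × 1.75% × €433,090.00 = €53,053.53…
Interest: €433,090.00 × ((1 + 0.0145)^7 − 1) = €433,090.00 × 0.1060235… = €45,917.7231…
Total = €433,090.00 + €53,053.5250 + €45,917.7231… = €532,061.25

€532,061.25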